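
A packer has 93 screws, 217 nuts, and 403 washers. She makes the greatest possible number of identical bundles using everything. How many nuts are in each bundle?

7

Number of bundles = gcd(93, 217, 403).
93 = 3 × 31
217 = 7 × 31
403 = 13 × 31
gcd(93, 217, 403) = 31.
nuts per bundle = 217 / 31 = 7.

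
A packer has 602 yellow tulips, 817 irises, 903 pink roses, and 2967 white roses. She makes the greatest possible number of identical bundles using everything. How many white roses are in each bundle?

69

Number of bundles = gcd(602, 817, 903, 2967).
602 = 2 × 7 × 43
817 = 19 × 43
903 = 3 × 7 × 43
2967 = 3 × 23 × 43
gcd(602, 817, 903, 2967) = 43.
white roses per bundle = 2967 / 43 = 69.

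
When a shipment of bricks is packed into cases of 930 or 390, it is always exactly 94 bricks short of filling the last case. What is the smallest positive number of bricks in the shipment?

11996

Being 94 short of a full case of size k means N ≡ −94 (mod k), i.e. N + 94 is a multiple of each size.
930 = 2 × 3 × 5 × 31
390 = 2 × 3 × 5 × 13
LCM(930, 390) = 2 × 3 × 5 × 13 × 31 = 12090.
Smallest positive N is 12090 − 94 = 11996.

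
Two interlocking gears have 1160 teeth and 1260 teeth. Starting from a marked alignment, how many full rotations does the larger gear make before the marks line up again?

The first common completion time is the LCM of the periods.
1160 = 2^3 × 5 × 29
1260 = 2^2 × 3^2 × 5 × 7
LCM(1160, 1260) = 2^3 × 3^2 × 5 × 7 × 29 = 73080.
Rotations for period 1260: 73080 / 1260 = 58.

58 rotations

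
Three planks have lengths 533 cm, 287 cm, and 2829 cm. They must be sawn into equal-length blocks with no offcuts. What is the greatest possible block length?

The block length must divide every plank, so the greatest is gcd(533, 287, 2829).
533 = 13 × 41
287 = 7 × 41
2829 = 3 × 23 × 41
gcd(533, 287, 2829) = 41.

41 cm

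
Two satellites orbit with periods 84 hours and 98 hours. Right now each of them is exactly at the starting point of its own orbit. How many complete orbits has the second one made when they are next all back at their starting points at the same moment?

6 orbits

The first common completion time is the LCM of the periods.
84 = 2^2 × 3 × 7
98 = 2 × 7^2
LCM(84, 98) = 2^2 × 3 × 7^2 = 588.
Orbits for period 98: 588 / 98 = 6.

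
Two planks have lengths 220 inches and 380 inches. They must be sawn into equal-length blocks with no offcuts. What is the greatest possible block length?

By the Euclidean algorithm:
380 = 1 × 220 + 160
220 = 1 × 160 + 60
160 = 2 × 60 + 40
60 = 1 × 40 + 20
40 = 2 × 20 + 0
gcd(220, 380) = 20.

20 inches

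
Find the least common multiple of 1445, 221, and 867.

56355

1445 = 5 × 17^2
221 = 13 × 17
867 = 3 × 17^2
LCM(1445, 221, 867) = 3 × 5 × 13 × 17^2 = 56355.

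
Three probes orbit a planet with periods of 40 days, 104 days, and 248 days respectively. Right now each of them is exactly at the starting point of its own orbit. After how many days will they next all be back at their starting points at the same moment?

They coincide at every common multiple of the periods; the first is the LCM.
40 = 2^3 × 5
104 = 2^3 × 13
248 = 2^3 × 31
LCM(40, 104, 248) = 2^3 × 5 × 13 × 31 = 16120.

16120 days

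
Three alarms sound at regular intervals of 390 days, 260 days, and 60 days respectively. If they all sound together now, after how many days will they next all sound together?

We need the least common multiple of the intervals.
390 = 2 × 3 × 5 × 13
260 = 2^2 × 5 × 13
60 = 2^2 × 3 × 5
LCM(390, 260, 60) = 2^2 × 3 × 5 × 13 = 780.

780 days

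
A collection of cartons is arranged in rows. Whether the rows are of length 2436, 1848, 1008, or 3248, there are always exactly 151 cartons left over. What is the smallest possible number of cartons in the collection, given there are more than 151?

N − 151 must be a common multiple of 2436, 1848, 1008, and 3248.
2436 = 2^2 × 3 × 7 × 29
1848 = 2^3 × 3 × 7 × 11
1008 = 2^4 × 3^2 × 7
3248 = 2^4 × 7 × 29
LCM(2436, 1848, 1008, 3248) = 2^4 × 3^2 × 7 × 11 × 29 = 321552.
Smallest N > 151 is LCM + 151 = 321552 + 151 = 321703.

321703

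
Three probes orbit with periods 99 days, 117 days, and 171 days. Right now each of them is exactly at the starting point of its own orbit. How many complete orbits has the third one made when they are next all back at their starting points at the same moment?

The first common completion time is the LCM of the periods.
99 = 3^2 × 11
117 = 3^2 × 13
171 = 3^2 × 19
LCM(99, 117, 171) = 3^2 × 11 × 13 × 19 = 24453.
Orbits for period 171: 24453 / 171 = 143.

143 orbits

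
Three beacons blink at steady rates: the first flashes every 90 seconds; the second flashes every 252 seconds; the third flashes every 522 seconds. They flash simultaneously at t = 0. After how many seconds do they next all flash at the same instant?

36540 seconds

They coincide at every common multiple of the periods; the first is the LCM.
90 = 2 × 3^2 × 5
252 = 2^2 × 3^2 × 7
522 = 2 × 3^2 × 29
LCM(90, 252, 522) = 2^2 × 3^2 × 5 × 7 × 29 = 36540.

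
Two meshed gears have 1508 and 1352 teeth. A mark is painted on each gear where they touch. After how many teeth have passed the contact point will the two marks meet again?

39208 teeth

We need the least common multiple of the intervals.
1508 = 2^2 × 13 × 29
1352 = 2^3 × 13^2
LCM(1508, 1352) = 2^3 × 13^2 × 29 = 39208.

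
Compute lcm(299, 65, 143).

299 = 13 × 23
65 = 5 × 13
143 = 11 × 13
LCM(299, 65, 143) = 5 × 11 × 13 × 23 = 16445.

16445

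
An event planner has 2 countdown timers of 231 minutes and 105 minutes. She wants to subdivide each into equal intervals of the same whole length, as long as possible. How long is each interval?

By the Euclidean algorithm:
231 = 2 × 105 + 21
105 = 5 × 21 + 0
gcd(231, 105) = 21.

21 minutes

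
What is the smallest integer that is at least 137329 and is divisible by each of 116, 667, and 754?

138736

The integer must be a common multiple of 116, 667, and 754, so a multiple of their LCM.
116 = 2^2 × 29
667 = 23 × 29
754 = 2 × 13 × 29
LCM(116, 667, 754) = 2^2 × 13 × 23 × 29 = 34684.
Smallest multiple of 34684 that is ≥ 137329: ⌈137329/34684⌉ × 34684 = 4 × 34684 = 138736.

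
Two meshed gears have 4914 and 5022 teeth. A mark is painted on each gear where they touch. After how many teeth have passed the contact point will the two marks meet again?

457002 teeth

They coincide at every common multiple of the periods; the first is the LCM.
4914 = 2 × 3^3 × 7 × 13
5022 = 2 × 3^4 × 31
LCM(4914, 5022) = 2 × 3^4 × 7 × 13 × 31 = 457002.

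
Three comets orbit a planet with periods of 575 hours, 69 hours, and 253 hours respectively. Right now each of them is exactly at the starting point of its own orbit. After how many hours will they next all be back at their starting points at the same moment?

They coincide at every common multiple of the periods; the first is the LCM.
575 = 5^2 × 23
69 = 3 × 23
253 = 11 × 23
LCM(575, 69, 253) = 3 × 5^2 × 11 × 23 = 18975.

18975 hours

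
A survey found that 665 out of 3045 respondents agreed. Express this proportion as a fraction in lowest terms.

665 = 5 × 7 × 19
3045 = 3 × 5 × 7 × 29
gcd(665, 3045) = 5 × 7 = 35.
Divide numerator and denominator by 35: 665/3045 = 19/87.

19/87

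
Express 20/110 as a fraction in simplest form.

20 = 2^2 × 5
110 = 2 × 5 × 11
gcd(20, 110) = 2 × 5 = 10.
Divide numerator and denominator by 10: 20/110 = 2/11.

2/11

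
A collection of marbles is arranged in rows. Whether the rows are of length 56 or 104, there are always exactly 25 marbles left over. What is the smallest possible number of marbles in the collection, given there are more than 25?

N − 25 must be a common multiple of 56 and 104.
56 = 2^3 × 7
104 = 2^3 × 13
LCM(56, 104) = 2^3 × 7 × 13 = 728.
Smallest N > 25 is LCM + 25 = 728 + 25 = 753.

753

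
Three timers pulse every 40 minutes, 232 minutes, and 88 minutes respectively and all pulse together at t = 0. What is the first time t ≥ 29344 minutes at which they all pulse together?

38280 minutes

Joint pulses occur at multiples of LCM(40, 232, 88).
40 = 2^3 × 5
232 = 2^3 × 29
88 = 2^3 × 11
LCM(40, 232, 88) = 2^3 × 5 × 11 × 29 = 12760.
Smallest multiple of 12760 that is ≥ 29344: ⌈29344/12760⌉ × 12760 = 3 × 12760 = 38280.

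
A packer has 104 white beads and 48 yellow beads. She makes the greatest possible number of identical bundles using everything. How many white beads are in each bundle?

Number of bundles = gcd(104, 48).
104 = 2^3 × 13
48 = 2^4 × 3
gcd(104, 48) = 2^3 = 8.
white beads per bundle = 104 / 8 = 13.

13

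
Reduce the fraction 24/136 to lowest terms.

3/17

24 = 2^3 × 3
136 = 2^3 × 17
gcd(24, 136) = 2^3 = 8.
Divide numerator and denominator by 8: 24/136 = 3/17.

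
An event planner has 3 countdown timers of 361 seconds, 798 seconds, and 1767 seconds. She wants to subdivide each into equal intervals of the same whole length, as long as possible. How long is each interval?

19 seconds

The interval must divide each timer length; the longest such is the gcd.
361 = 19^2
798 = 2 × 3 × 7 × 19
1767 = 3 × 19 × 31
gcd(361, 798, 1767) = 19.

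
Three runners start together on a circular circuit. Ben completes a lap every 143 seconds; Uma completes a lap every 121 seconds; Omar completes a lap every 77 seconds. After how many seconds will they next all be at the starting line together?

They coincide at every common multiple of the periods; the first is the LCM.
143 = 11 × 13
121 = 11^2
77 = 7 × 11
LCM(143, 121, 77) = 7 × 11^2 × 13 = 11011.

11011 seconds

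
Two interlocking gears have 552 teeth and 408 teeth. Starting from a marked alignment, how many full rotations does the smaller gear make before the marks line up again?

23 rotations

The first common completion time is the LCM of the periods.
552 = 2^3 × 3 × 23
408 = 2^3 × 3 × 17
LCM(552, 408) = 2^3 × 3 × 17 × 23 = 9384.
Rotations for period 408: 9384 / 408 = 23.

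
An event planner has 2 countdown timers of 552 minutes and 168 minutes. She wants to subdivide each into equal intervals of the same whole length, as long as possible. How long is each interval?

24 minutes

By the Euclidean algorithm:
552 = 3 × 168 + 48
168 = 3 × 48 + 24
48 = 2 × 24 + 0
gcd(552, 168) = 24.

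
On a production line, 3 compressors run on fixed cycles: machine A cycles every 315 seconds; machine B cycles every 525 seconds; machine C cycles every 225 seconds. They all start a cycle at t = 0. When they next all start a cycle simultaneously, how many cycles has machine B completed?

They are all back at their starting positions together after one LCM of the periods.
315 = 3^2 × 5 × 7
525 = 3 × 5^2 × 7
225 = 3^2 × 5^2
LCM(315, 525, 225) = 3^2 × 5^2 × 7 = 1575.
Cycles for period 525: 1575 / 525 = 3.

3 cycles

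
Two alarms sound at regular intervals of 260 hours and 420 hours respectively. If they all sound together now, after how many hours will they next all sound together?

They coincide at every common multiple of the periods; the first is the LCM.
260 = 2^2 × 5 × 13
420 = 2^2 × 3 × 5 × 7
LCM(260, 420) = 2^2 × 3 × 5 × 7 × 13 = 5460.

5460 hours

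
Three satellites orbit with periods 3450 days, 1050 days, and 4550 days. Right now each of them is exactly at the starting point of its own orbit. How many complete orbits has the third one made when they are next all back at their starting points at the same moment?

All finish a whole number of cycles simultaneously at t = LCM of the periods.
3450 = 2 × 3 × 5^2 × 23
1050 = 2 × 3 × 5^2 × 7
4550 = 2 × 5^2 × 7 × 13
LCM(3450, 1050, 4550) = 2 × 3 × 5^2 × 7 × 13 × 23 = 313950.
Orbits for period 4550: 313950 / 4550 = 69.

69 orbits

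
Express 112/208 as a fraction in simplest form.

7/13

112 = 2^4 × 7
208 = 2^4 × 13
gcd(112, 208) = 2^4 = 16.
Divide numerator and denominator by 16: 112/208 = 7/13.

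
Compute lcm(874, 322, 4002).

532266

874 = 2 × 19 × 23
322 = 2 × 7 × 23
4002 = 2 × 3 × 23 × 29
LCM(874, 322, 4002) = 2 × 3 × 7 × 19 × 23 × 29 = 532266.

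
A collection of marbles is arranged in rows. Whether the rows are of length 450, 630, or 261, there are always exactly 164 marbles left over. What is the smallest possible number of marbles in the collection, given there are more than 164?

91514

N − 164 must be a common multiple of 450, 630, and 261.
450 = 2 × 3^2 × 5^2
630 = 2 × 3^2 × 5 × 7
261 = 3^2 × 29
LCM(450, 630, 261) = 2 × 3^2 × 5^2 × 7 × 29 = 91350.
Smallest N > 164 is LCM + 164 = 91350 + 164 = 91514.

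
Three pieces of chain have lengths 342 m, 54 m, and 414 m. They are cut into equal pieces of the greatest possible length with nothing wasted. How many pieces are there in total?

Piece length = gcd(342, 54, 414).
342 = 2 × 3^2 × 19
54 = 2 × 3^3
414 = 2 × 3^2 × 23
gcd(342, 54, 414) = 2 × 3^2 = 18.
Total pieces = 342/18 + 54/18 + 414/18 = 19 + 3 + 23 = 45.

45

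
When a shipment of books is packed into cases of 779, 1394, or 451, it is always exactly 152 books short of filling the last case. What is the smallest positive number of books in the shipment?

Being 152 short of a full case of size k means N ≡ −152 (mod k), i.e. N + 152 is a multiple of each size.
779 = 19 × 41
1394 = 2 × 17 × 41
451 = 11 × 41
LCM(779, 1394, 451) = 2 × 11 × 17 × 19 × 41 = 291346.
Smallest positive N is 291346 − 152 = 291194.

291194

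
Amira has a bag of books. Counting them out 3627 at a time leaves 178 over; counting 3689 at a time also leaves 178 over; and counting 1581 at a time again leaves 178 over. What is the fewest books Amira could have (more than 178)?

N − 178 must be a common multiple of 3627, 3689, and 1581.
3627 = 3^2 × 13 × 31
3689 = 7 × 17 × 31
1581 = 3 × 17 × 31
LCM(3627, 3689, 1581) = 3^2 × 7 × 13 × 17 × 31 = 431613.
Smallest N > 178 is LCM + 178 = 431613 + 178 = 431791.

431791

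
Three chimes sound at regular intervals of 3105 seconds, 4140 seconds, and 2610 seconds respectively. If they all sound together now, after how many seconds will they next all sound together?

360180 seconds

We need the least common multiple of the intervals.
3105 = 3^3 × 5 × 23
4140 = 2^2 × 3^2 × 5 × 23
2610 = 2 × 3^2 × 5 × 29
LCM(3105, 4140, 2610) = 2^2 × 3^3 × 5 × 23 × 29 = 360180.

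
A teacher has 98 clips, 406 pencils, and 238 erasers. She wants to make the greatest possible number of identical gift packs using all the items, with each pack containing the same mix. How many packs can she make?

14 packs

The pack count must divide each quantity, so the greatest is gcd(98, 406, 238).
98 = 2 × 7^2
406 = 2 × 7 × 29
238 = 2 × 7 × 17
gcd(98, 406, 238) = 2 × 7 = 14.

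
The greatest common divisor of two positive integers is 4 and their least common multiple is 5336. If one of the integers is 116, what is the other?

184

For two integers, gcd × lcm = product, so the other is (4 × 5336) / 116 = 21344 / 116 = 184.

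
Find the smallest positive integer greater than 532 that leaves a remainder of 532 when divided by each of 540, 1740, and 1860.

N − 532 must be a common multiple of 540, 1740, and 1860.
540 = 2^2 × 3^3 × 5
1740 = 2^2 × 3 × 5 × 29
1860 = 2^2 × 3 × 5 × 31
LCM(540, 1740, 1860) = 2^2 × 3^3 × 5 × 29 × 31 = 485460.
Smallest N > 532 is LCM + 532 = 485460 + 532 = 485992.

485992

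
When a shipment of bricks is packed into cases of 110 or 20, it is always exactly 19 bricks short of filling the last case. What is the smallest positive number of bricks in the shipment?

201

Being 19 short of a full case of size k means N ≡ −19 (mod k), i.e. N + 19 is a multiple of each size.
110 = 2 × 5 × 11
20 = 2^2 × 5
LCM(110, 20) = 2^2 × 5 × 11 = 220.
Smallest positive N is 220 − 19 = 201.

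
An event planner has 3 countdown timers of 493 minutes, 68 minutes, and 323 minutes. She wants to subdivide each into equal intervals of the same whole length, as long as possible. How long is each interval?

The interval must divide each timer length; the longest such is the gcd.
493 = 17 × 29
68 = 2^2 × 17
323 = 17 × 19
gcd(493, 68, 323) = 17.

17 minutes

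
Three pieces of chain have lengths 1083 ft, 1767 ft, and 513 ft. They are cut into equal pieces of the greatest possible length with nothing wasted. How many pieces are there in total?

Piece length = gcd(1083, 1767, 513).
1083 = 3 × 19^2
1767 = 3 × 19 × 31
513 = 3^3 × 19
gcd(1083, 1767, 513) = 3 × 19 = 57.
Total pieces = 1083/57 + 1767/57 + 513/57 = 19 + 31 + 9 = 59.

59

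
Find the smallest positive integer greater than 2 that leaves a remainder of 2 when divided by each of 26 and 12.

N − 2 must be a common multiple of 26 and 12.
26 = 2 × 13
12 = 2^2 × 3
LCM(26, 12) = 2^2 × 3 × 13 = 156.
Smallest N > 2 is LCM + 2 = 156 + 2 = 158.

158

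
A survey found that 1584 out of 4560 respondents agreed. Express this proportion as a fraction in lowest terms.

33/95

1584 = 2^4 × 3^2 × 11
4560 = 2^4 × 3 × 5 × 19
gcd(1584, 4560) = 2^4 × 3 = 48.
Divide numerator and denominator by 48: 1584/4560 = 33/95.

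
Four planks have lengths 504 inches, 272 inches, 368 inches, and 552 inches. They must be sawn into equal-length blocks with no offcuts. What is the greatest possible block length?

This is the greatest common divisor of 504, 272, 368, and 552.
504 = 2^3 × 3^2 × 7
272 = 2^4 × 17
368 = 2^4 × 23
552 = 2^3 × 3 × 23
gcd(504, 272, 368, 552) = 2^3 = 8.

8 inches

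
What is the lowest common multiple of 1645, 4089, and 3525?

715575

1645 = 5 × 7 × 47
4089 = 3 × 29 × 47
3525 = 3 × 5^2 × 47
LCM(1645, 4089, 3525) = 3 × 5^2 × 7 × 29 × 47 = 715575.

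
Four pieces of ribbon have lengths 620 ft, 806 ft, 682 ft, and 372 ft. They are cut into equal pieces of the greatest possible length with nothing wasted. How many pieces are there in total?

40

Piece length = gcd(620, 806, 682, 372).
620 = 2^2 × 5 × 31
806 = 2 × 13 × 31
682 = 2 × 11 × 31
372 = 2^2 × 3 × 31
gcd(620, 806, 682, 372) = 2 × 31 = 62.
Total pieces = 620/62 + 806/62 + 682/62 + 372/62 = 10 + 13 + 11 + 6 = 40.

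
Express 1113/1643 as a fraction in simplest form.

1113 = 3 × 7 × 53
1643 = 31 × 53
gcd(1113, 1643) = 53.
Divide numerator and denominator by 53: 1113/1643 = 21/31.

21/31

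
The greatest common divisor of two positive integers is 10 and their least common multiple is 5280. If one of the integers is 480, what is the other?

110

For two integers, gcd × lcm = product, so the other is (10 × 5280) / 480 = 52800 / 480 = 110.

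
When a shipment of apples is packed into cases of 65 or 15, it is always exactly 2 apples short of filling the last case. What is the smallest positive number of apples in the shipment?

193

Being 2 short of a full case of size k means N ≡ −2 (mod k), i.e. N + 2 is a multiple of each size.
65 = 5 × 13
15 = 3 × 5
LCM(65, 15) = 3 × 5 × 13 = 195.
Smallest positive N is 195 − 2 = 193.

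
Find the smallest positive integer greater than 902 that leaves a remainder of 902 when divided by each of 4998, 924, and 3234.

110858

N − 902 must be a common multiple of 4998, 924, and 3234.
4998 = 2 × 3 × 7^2 × 17
924 = 2^2 × 3 × 7 × 11
3234 = 2 × 3 × 7^2 × 11
LCM(4998, 924, 3234) = 2^2 × 3 × 7^2 × 11 × 17 = 109956.
Smallest N > 902 is LCM + 902 = 109956 + 902 = 110858.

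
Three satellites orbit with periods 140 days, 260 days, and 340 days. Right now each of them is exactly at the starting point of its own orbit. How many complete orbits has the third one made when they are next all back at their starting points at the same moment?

91 orbits

They are all back at their starting positions together after one LCM of the periods.
140 = 2^2 × 5 × 7
260 = 2^2 × 5 × 13
340 = 2^2 × 5 × 17
LCM(140, 260, 340) = 2^2 × 5 × 7 × 13 × 17 = 30940.
Orbits for period 340: 30940 / 340 = 91.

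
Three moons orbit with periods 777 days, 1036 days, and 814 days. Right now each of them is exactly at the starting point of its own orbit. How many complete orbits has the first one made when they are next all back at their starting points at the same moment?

44 orbits

They are all back at their starting positions together after one LCM of the periods.
777 = 3 × 7 × 37
1036 = 2^2 × 7 × 37
814 = 2 × 11 × 37
LCM(777, 1036, 814) = 2^2 × 3 × 7 × 11 × 37 = 34188.
Orbits for period 777: 34188 / 777 = 44.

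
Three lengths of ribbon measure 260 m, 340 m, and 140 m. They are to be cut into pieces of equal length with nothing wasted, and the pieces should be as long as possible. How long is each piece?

Each piece length must divide every original length, so the longest possible is gcd(260, 340, 140).
260 = 2^2 × 5 × 13
340 = 2^2 × 5 × 17
140 = 2^2 × 5 × 7
gcd(260, 340, 140) = 2^2 × 5 = 20.

20 m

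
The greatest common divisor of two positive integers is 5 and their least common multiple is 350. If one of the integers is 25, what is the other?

70

For two integers, gcd × lcm = product, so the other is (5 × 350) / 25 = 1750 / 25 = 70.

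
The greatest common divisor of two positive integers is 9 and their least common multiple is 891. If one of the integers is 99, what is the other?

81

For two integers, gcd × lcm = product, so the other is (9 × 891) / 99 = 8019 / 99 = 81.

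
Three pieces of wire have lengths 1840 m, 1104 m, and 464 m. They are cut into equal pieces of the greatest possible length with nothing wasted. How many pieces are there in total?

Piece length = gcd(1840, 1104, 464).
1840 = 2^4 × 5 × 23
1104 = 2^4 × 3 × 23
464 = 2^4 × 29
gcd(1840, 1104, 464) = 2^4 = 16.
Total pieces = 1840/16 + 1104/16 + 464/16 = 115 + 69 + 29 = 213.

213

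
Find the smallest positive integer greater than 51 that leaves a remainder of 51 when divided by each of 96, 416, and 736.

28755

N − 51 must be a common multiple of 96, 416, and 736.
96 = 2^5 × 3
416 = 2^5 × 13
736 = 2^5 × 23
LCM(96, 416, 736) = 2^5 × 3 × 13 × 23 = 28704.
Smallest N > 51 is LCM + 51 = 28704 + 51 = 28755.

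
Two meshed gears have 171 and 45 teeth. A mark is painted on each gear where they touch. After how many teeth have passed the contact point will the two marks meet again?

The first simultaneous occurrence is after LCM of the individual periods.
171 = 3^2 × 19
45 = 3^2 × 5
LCM(171, 45) = 3^2 × 5 × 19 = 855.

855 teeth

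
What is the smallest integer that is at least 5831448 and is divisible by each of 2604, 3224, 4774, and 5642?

5957952

The integer must be a common multiple of 2604, 3224, 4774, and 5642, so a multiple of their LCM.
2604 = 2^2 × 3 × 7 × 31
3224 = 2^3 × 13 × 31
4774 = 2 × 7 × 11 × 31
5642 = 2 × 7 × 13 × 31
LCM(2604, 3224, 4774, 5642) = 2^3 × 3 × 7 × 11 × 13 × 31 = 744744.
Smallest multiple of 744744 that is ≥ 5831448: ⌈5831448/744744⌉ × 744744 = 8 × 744744 = 5957952.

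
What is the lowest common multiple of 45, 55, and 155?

15345

45 = 3^2 × 5
55 = 5 × 11
155 = 5 × 31
LCM(45, 55, 155) = 3^2 × 5 × 11 × 31 = 15345.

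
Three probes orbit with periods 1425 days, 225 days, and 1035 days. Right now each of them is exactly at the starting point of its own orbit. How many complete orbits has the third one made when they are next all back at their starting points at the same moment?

95 orbits

All finish a whole number of cycles simultaneously at t = LCM of the periods.
1425 = 3 × 5^2 × 19
225 = 3^2 × 5^2
1035 = 3^2 × 5 × 23
LCM(1425, 225, 1035) = 3^2 × 5^2 × 19 × 23 = 98325.
Orbits for period 1035: 98325 / 1035 = 95.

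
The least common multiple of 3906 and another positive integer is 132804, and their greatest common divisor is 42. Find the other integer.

gcd × lcm = product of the two integers, so the other integer is (42 × 132804) / 3906 = 1428.

1428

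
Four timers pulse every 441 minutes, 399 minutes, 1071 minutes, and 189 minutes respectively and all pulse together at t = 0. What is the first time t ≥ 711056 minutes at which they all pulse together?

854658 minutes

Joint pulses occur at multiples of LCM(441, 399, 1071, 189).
441 = 3^2 × 7^2
399 = 3 × 7 × 19
1071 = 3^2 × 7 × 17
189 = 3^3 × 7
LCM(441, 399, 1071, 189) = 3^3 × 7^2 × 17 × 19 = 427329.
Smallest multiple of 427329 that is ≥ 711056: ⌈711056/427329⌉ × 427329 = 2 × 427329 = 854658.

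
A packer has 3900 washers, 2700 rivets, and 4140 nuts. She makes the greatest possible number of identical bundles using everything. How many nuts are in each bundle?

Number of bundles = gcd(3900, 2700, 4140).
3900 = 2^2 × 3 × 5^2 × 13
2700 = 2^2 × 3^3 × 5^2
4140 = 2^2 × 3^2 × 5 × 23
gcd(3900, 2700, 4140) = 2^2 × 3 × 5 = 60.
nuts per bundle = 4140 / 60 = 69.

69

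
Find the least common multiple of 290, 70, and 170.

34510

290 = 2 × 5 × 29
70 = 2 × 5 × 7
170 = 2 × 5 × 17
LCM(290, 70, 170) = 2 × 5 × 7 × 17 × 29 = 34510.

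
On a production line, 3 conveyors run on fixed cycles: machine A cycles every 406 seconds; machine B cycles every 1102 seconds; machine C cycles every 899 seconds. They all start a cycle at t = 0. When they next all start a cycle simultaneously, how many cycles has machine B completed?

They are all back at their starting positions together after one LCM of the periods.
406 = 2 × 7 × 29
1102 = 2 × 19 × 29
899 = 29 × 31
LCM(406, 1102, 899) = 2 × 7 × 19 × 29 × 31 = 239134.
Cycles for period 1102: 239134 / 1102 = 217.

217 cycles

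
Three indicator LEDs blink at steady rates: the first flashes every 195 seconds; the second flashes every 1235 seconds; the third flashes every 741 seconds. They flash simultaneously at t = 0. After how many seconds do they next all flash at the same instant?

We need the least common multiple of the intervals.
195 = 3 × 5 × 13
1235 = 5 × 13 × 19
741 = 3 × 13 × 19
LCM(195, 1235, 741) = 3 × 5 × 13 × 19 = 3705.

3705 seconds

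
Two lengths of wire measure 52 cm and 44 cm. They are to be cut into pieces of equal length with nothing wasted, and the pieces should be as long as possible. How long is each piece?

4 cm

By the Euclidean algorithm:
52 = 1 × 44 + 8
44 = 5 × 8 + 4
8 = 2 × 4 + 0
gcd(52, 44) = 4.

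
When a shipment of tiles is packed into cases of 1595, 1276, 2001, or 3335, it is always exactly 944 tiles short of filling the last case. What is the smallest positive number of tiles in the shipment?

439276

Being 944 short of a full case of size k means N ≡ −944 (mod k), i.e. N + 944 is a multiple of each size.
1595 = 5 × 11 × 29
1276 = 2^2 × 11 × 29
2001 = 3 × 23 × 29
3335 = 5 × 23 × 29
LCM(1595, 1276, 2001, 3335) = 2^2 × 3 × 5 × 11 × 23 × 29 = 440220.
Smallest positive N is 440220 − 944 = 439276.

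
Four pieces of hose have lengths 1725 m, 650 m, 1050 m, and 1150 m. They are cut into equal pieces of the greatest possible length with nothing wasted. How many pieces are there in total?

Piece length = gcd(1725, 650, 1050, 1150).
1725 = 3 × 5^2 × 23
650 = 2 × 5^2 × 13
1050 = 2 × 3 × 5^2 × 7
1150 = 2 × 5^2 × 23
gcd(1725, 650, 1050, 1150) = 5^2 = 25.
Total pieces = 1725/25 + 650/25 + 1050/25 + 1150/25 = 69 + 26 + 42 + 46 = 183.

183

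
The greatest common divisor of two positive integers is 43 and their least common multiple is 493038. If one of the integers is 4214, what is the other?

For two integers, gcd × lcm = product, so the other is (43 × 493038) / 4214 = 21200634 / 4214 = 5031.

5031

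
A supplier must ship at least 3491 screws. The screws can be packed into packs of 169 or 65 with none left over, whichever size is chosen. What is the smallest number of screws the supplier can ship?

The number of screws must be a common multiple of 169 and 65, so a multiple of their LCM.
169 = 13^2
65 = 5 × 13
LCM(169, 65) = 5 × 13^2 = 845.
Smallest multiple of 845 that is ≥ 3491: ⌈3491/845⌉ × 845 = 5 × 845 = 4225.

4225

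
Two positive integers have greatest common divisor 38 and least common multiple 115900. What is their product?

For any two positive integers, gcd × lcm = product = 38 × 115900 = 4404200.

4404200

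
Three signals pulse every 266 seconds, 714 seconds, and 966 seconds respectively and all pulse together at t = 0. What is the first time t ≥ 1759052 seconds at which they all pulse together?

Joint pulses occur at multiples of LCM(266, 714, 966).
266 = 2 × 7 × 19
714 = 2 × 3 × 7 × 17
966 = 2 × 3 × 7 × 23
LCM(266, 714, 966) = 2 × 3 × 7 × 17 × 19 × 23 = 312018.
Smallest multiple of 312018 that is ≥ 1759052: ⌈1759052/312018⌉ × 312018 = 6 × 312018 = 1872108.

1872108 seconds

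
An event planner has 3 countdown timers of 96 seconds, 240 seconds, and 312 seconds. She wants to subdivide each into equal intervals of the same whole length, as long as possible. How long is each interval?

24 seconds

The interval must divide each timer length; the longest such is the gcd.
96 = 2^5 × 3
240 = 2^4 × 3 × 5
312 = 2^3 × 3 × 13
gcd(96, 240, 312) = 2^3 × 3 = 24.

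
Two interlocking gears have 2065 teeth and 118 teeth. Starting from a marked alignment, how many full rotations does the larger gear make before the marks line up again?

All finish a whole number of cycles simultaneously at t = LCM of the periods.
2065 = 5 × 7 × 59
118 = 2 × 59
LCM(2065, 118) = 2 × 5 × 7 × 59 = 4130.
Rotations for period 2065: 4130 / 2065 = 2.

2 rotations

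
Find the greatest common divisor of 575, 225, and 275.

575 = 5^2 × 23
225 = 3^2 × 5^2
275 = 5^2 × 11
gcd(575, 225, 275) = 5^2 = 25.

25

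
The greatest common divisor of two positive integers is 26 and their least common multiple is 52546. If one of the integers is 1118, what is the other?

For two integers, gcd × lcm = product, so the other is (26 × 52546) / 1118 = 1366196 / 1118 = 1222.

1222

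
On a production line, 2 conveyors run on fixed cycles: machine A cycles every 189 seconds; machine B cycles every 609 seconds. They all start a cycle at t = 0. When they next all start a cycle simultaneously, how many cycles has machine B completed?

The first common completion time is the LCM of the periods.
189 = 3^3 × 7
609 = 3 × 7 × 29
LCM(189, 609) = 3^3 × 7 × 29 = 5481.
Cycles for period 609: 5481 / 609 = 9.

9 cycles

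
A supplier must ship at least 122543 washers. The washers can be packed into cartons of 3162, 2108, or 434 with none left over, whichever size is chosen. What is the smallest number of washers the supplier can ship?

132804

The number of washers must be a common multiple of 3162, 2108, and 434, so a multiple of their LCM.
3162 = 2 × 3 × 17 × 31
2108 = 2^2 × 17 × 31
434 = 2 × 7 × 31
LCM(3162, 2108, 434) = 2^2 × 3 × 7 × 17 × 31 = 44268.
Smallest multiple of 44268 that is ≥ 122543: ⌈122543/44268⌉ × 44268 = 3 × 44268 = 132804.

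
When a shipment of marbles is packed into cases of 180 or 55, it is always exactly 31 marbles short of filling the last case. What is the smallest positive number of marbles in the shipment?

1949

Being 31 short of a full case of size k means N ≡ −31 (mod k), i.e. N + 31 is a multiple of each size.
180 = 2^2 × 3^2 × 5
55 = 5 × 11
LCM(180, 55) = 2^2 × 3^2 × 5 × 11 = 1980.
Smallest positive N is 1980 − 31 = 1949.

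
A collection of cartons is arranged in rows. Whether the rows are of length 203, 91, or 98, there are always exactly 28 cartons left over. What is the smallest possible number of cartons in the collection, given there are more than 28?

N − 28 must be a common multiple of 203, 91, and 98.
203 = 7 × 29
91 = 7 × 13
98 = 2 × 7^2
LCM(203, 91, 98) = 2 × 7^2 × 13 × 29 = 36946.
Smallest N > 28 is LCM + 28 = 36946 + 28 = 36974.

36974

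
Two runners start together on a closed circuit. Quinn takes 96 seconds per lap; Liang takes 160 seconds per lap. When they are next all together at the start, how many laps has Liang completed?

3 laps

All finish a whole number of cycles simultaneously at t = LCM of the periods.
96 = 2^5 × 3
160 = 2^5 × 5
LCM(96, 160) = 2^5 × 3 × 5 = 480.
Laps for period 160: 480 / 160 = 3.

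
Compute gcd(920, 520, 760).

920 = 2^3 × 5 × 23
520 = 2^3 × 5 × 13
760 = 2^3 × 5 × 19
gcd(920, 520, 760) = 2^3 × 5 = 40.

40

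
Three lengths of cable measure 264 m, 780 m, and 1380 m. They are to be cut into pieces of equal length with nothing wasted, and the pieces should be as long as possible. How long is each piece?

Each piece length must divide every original length, so the longest possible is gcd(264, 780, 1380).
264 = 2^3 × 3 × 11
780 = 2^2 × 3 × 5 × 13
1380 = 2^2 × 3 × 5 × 23
gcd(264, 780, 1380) = 2^2 × 3 = 12.

12 m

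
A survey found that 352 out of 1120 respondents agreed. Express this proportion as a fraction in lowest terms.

11/35

352 = 2^5 × 11
1120 = 2^5 × 5 × 7
gcd(352, 1120) = 2^5 = 32.
Divide numerator and denominator by 32: 352/1120 = 11/35.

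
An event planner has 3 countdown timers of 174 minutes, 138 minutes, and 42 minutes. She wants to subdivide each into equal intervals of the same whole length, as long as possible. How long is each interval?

6 minutes

The interval must divide each timer length; the longest such is the gcd.
174 = 2 × 3 × 29
138 = 2 × 3 × 23
42 = 2 × 3 × 7
gcd(174, 138, 42) = 2 × 3 = 6.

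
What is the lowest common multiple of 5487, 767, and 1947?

784641

5487 = 3 × 31 × 59
767 = 13 × 59
1947 = 3 × 11 × 59
LCM(5487, 767, 1947) = 3 × 11 × 13 × 31 × 59 = 784641.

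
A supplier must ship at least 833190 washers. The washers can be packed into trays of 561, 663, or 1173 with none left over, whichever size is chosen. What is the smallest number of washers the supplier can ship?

838695

The number of washers must be a common multiple of 561, 663, and 1173, so a multiple of their LCM.
561 = 3 × 11 × 17
663 = 3 × 13 × 17
1173 = 3 × 17 × 23
LCM(561, 663, 1173) = 3 × 11 × 13 × 17 × 23 = 167739.
Smallest multiple of 167739 that is ≥ 833190: ⌈833190/167739⌉ × 167739 = 5 × 167739 = 838695.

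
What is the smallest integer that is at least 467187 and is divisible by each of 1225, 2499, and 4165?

The integer must be a common multiple of 1225, 2499, and 4165, so a multiple of their LCM.
1225 = 5^2 × 7^2
2499 = 3 × 7^2 × 17
4165 = 5 × 7^2 × 17
LCM(1225, 2499, 4165) = 3 × 5^2 × 7^2 × 17 = 62475.
Smallest multiple of 62475 that is ≥ 467187: ⌈467187/62475⌉ × 62475 = 8 × 62475 = 499800.

499800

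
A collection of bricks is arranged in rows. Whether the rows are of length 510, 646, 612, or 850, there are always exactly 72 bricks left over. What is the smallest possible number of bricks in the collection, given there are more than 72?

N − 72 must be a common multiple of 510, 646, 612, and 850.
510 = 2 × 3 × 5 × 17
646 = 2 × 17 × 19
612 = 2^2 × 3^2 × 17
850 = 2 × 5^2 × 17
LCM(510, 646, 612, 850) = 2^2 × 3^2 × 5^2 × 17 × 19 = 290700.
Smallest N > 72 is LCM + 72 = 290700 + 72 = 290772.

290772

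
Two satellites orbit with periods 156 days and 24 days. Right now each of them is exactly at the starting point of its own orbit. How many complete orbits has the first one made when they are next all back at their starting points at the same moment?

2 orbits

All finish a whole number of cycles simultaneously at t = LCM of the periods.
156 = 2^2 × 3 × 13
24 = 2^3 × 3
LCM(156, 24) = 2^3 × 3 × 13 = 312.
Orbits for period 156: 312 / 156 = 2.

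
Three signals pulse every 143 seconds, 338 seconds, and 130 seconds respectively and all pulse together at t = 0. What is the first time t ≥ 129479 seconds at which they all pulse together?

Joint pulses occur at multiples of LCM(143, 338, 130).
143 = 11 × 13
338 = 2 × 13^2
130 = 2 × 5 × 13
LCM(143, 338, 130) = 2 × 5 × 11 × 13^2 = 18590.
Smallest multiple of 18590 that is ≥ 129479: ⌈129479/18590⌉ × 18590 = 7 × 18590 = 130130.

130130 seconds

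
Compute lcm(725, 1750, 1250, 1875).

761250

725 = 5^2 × 29
1750 = 2 × 5^3 × 7
1250 = 2 × 5^4
1875 = 3 × 5^4
LCM(725, 1750, 1250, 1875) = 2 × 3 × 5^4 × 7 × 29 = 761250.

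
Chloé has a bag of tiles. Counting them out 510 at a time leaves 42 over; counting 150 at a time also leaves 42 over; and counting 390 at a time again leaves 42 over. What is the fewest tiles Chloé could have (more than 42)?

33192

N − 42 must be a common multiple of 510, 150, and 390.
510 = 2 × 3 × 5 × 17
150 = 2 × 3 × 5^2
390 = 2 × 3 × 5 × 13
LCM(510, 150, 390) = 2 × 3 × 5^2 × 13 × 17 = 33150.
Smallest N > 42 is LCM + 42 = 33150 + 42 = 33192.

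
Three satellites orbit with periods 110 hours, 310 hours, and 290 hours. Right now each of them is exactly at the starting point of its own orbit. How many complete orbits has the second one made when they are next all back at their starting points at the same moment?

They are all back at their starting positions together after one LCM of the periods.
110 = 2 × 5 × 11
310 = 2 × 5 × 31
290 = 2 × 5 × 29
LCM(110, 310, 290) = 2 × 5 × 11 × 29 × 31 = 98890.
Orbits for period 310: 98890 / 310 = 319.

319 orbits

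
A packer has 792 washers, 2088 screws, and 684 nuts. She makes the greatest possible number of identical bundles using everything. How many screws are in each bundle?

Number of bundles = gcd(792, 2088, 684).
792 = 2^3 × 3^2 × 11
2088 = 2^3 × 3^2 × 29
684 = 2^2 × 3^2 × 19
gcd(792, 2088, 684) = 2^2 × 3^2 = 36.
screws per bundle = 2088 / 36 = 58.

58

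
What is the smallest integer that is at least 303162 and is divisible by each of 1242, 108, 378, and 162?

The integer must be a common multiple of 1242, 108, 378, and 162, so a multiple of their LCM.
1242 = 2 × 3^3 × 23
108 = 2^2 × 3^3
378 = 2 × 3^3 × 7
162 = 2 × 3^4
LCM(1242, 108, 378, 162) = 2^2 × 3^4 × 7 × 23 = 52164.
Smallest multiple of 52164 that is ≥ 303162: ⌈303162/52164⌉ × 52164 = 6 × 52164 = 312984.

312984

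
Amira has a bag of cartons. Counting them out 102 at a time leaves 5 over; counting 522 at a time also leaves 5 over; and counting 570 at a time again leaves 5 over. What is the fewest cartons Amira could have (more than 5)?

843035

N − 5 must be a common multiple of 102, 522, and 570.
102 = 2 × 3 × 17
522 = 2 × 3^2 × 29
570 = 2 × 3 × 5 × 19
LCM(102, 522, 570) = 2 × 3^2 × 5 × 17 × 19 × 29 = 843030.
Smallest N > 5 is LCM + 5 = 843030 + 5 = 843035.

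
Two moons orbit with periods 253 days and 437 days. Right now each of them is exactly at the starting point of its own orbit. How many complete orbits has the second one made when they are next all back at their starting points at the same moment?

They are all back at their starting positions together after one LCM of the periods.
253 = 11 × 23
437 = 19 × 23
LCM(253, 437) = 11 × 19 × 23 = 4807.
Orbits for period 437: 4807 / 437 = 11.

11 orbits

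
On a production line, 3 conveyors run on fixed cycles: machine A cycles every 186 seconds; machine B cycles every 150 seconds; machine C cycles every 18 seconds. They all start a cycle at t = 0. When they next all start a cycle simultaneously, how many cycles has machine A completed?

75 cycles

The first common completion time is the LCM of the periods.
186 = 2 × 3 × 31
150 = 2 × 3 × 5^2
18 = 2 × 3^2
LCM(186, 150, 18) = 2 × 3^2 × 5^2 × 31 = 13950.
Cycles for period 186: 13950 / 186 = 75.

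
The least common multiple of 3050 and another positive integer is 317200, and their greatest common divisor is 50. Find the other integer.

5200

gcd × lcm = product of the two integers, so the other integer is (50 × 317200) / 3050 = 5200.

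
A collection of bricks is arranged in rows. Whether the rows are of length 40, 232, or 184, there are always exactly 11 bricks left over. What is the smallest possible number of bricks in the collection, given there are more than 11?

26691

N − 11 must be a common multiple of 40, 232, and 184.
40 = 2^3 × 5
232 = 2^3 × 29
184 = 2^3 × 23
LCM(40, 232, 184) = 2^3 × 5 × 23 × 29 = 26680.
Smallest N > 11 is LCM + 11 = 26680 + 11 = 26691.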